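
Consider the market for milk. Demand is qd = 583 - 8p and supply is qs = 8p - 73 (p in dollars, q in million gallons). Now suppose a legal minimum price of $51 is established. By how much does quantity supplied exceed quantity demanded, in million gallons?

160

Setting quantity demanded equal to quantity supplied, 583 - 8p = 8p - 73, gives p* = 41 and q* = 255.
Since 51 > 41, the floor is binding.
At p = 51: qd = 583 - 8·51 = 175 and qs = 8·51 - 73 = 335.
Surplus = qs - qd = 335 - 175 = 160.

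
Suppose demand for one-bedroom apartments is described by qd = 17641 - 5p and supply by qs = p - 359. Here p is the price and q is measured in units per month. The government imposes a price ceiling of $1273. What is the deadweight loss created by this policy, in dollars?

1789517.4

Setting quantity demanded equal to quantity supplied, 17641 - 5p = p - 359, gives p* = 3000 and q* = 2641.
The ceiling of 1273 is below the equilibrium price 3000, so it binds.
At p = 1273: qd = 17641 - 5·1273 = 11276 and qs = 1273 - 359 = 914.
Quantity traded falls to 914. At q = 914 the demand price is (17641 - 914)/5 = 3345.4 and the supply price is 359 + 914 = 1273.
Deadweight loss = ½ · (3345.4 - 1273) · (2641 - 914) = ½ · 2072.4 · 1727 = 1789517.4.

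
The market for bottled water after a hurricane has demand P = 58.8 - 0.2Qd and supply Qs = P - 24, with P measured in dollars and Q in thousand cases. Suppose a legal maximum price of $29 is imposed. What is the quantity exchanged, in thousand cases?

Rearranging demand gives Qd = 294 - 5P. Without the control the market clears where 294 - 5P = P - 24, i.e. P* = 53 and Q* = 29.
Since 29 < 53, the ceiling is binding.
At P = 29: Qd = 294 - 5·29 = 149 and Qs = 29 - 24 = 5.
The quantity actually transacted is the short side, supply: 5.

5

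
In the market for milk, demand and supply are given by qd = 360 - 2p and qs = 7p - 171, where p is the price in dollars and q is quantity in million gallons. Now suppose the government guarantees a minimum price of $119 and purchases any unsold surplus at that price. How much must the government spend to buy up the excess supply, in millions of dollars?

Setting quantity demanded equal to quantity supplied, 360 - 2p = 7p - 171, gives p* = 59 and q* = 242.
The floor of 119 is above the equilibrium price 59, so it binds.
At p = 119: qd = 360 - 2·119 = 122 and qs = 7·119 - 171 = 662.
Surplus = qs - qd = 540.
Government expenditure = surplus × support price = 540 × 119 = 64260.

64260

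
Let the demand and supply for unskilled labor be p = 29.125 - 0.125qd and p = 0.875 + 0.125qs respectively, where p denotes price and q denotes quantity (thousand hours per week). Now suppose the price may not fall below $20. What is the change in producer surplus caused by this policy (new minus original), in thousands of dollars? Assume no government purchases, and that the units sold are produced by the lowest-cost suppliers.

Rearranging demand gives qd = 233 - 8p; rearranging supply gives qs = 8p - 7. In a free market, 233 - 8p = 8p - 7 gives the equilibrium p* = 15, q* = 113.
Since 20 > 15, the floor is binding.
At p = 20: qd = 233 - 8·20 = 73 and qs = 8·20 - 7 = 153.
Producer surplus without the control is ½ · (15 - 0.875) · 113 = 798.0625.
With the floor, 73 units are sold at 20. The supply price at q = 73 is 10, so PS = ½ · [(20 - 0.875) + (20 - 10)] · 73 = 1063.0625.
Change in producer surplus = 1063.0625 - 798.0625 = 265.

265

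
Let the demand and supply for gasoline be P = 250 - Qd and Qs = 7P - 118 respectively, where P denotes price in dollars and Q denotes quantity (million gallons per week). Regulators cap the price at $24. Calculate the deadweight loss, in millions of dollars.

13552

Rearranging demand gives Qd = 250 - P. Setting quantity demanded equal to quantity supplied, 250 - P = 7P - 118, gives P* = 46 and Q* = 204.
Because the ceiling (24) lies below the market-clearing price, it is binding.
At P = 24: Qd = 250 - 24 = 226 and Qs = 7·24 - 118 = 50.
Quantity traded falls to 50. At Q = 50 the demand price is 250 - 50 = 200 and the supply price is (118 + 50)/7 = 24.
Deadweight loss = ½ · (200 - 24) · (204 - 50) = ½ · 176 · 154 = 13552.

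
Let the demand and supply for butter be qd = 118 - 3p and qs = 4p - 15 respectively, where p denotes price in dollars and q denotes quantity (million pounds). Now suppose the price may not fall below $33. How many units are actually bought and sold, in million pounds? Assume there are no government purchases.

19

Setting quantity demanded equal to quantity supplied, 118 - 3p = 4p - 15, gives p* = 19 and q* = 61.
Since 33 > 19, the floor is binding.
At p = 33: qd = 118 - 3·33 = 19 and qs = 4·33 - 15 = 117.
The quantity actually transacted is the short side, demand: 19.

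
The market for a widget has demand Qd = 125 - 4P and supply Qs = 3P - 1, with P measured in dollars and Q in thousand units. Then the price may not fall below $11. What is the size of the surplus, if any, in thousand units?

0

Setting quantity demanded equal to quantity supplied, 125 - 4P = 3P - 1, gives P* = 18 and Q* = 53.
The floor of 11 is below the equilibrium price 18, so it is not binding; the market clears at P* = 18, Q* = 53.
Since the control does not bind, there is no surplus.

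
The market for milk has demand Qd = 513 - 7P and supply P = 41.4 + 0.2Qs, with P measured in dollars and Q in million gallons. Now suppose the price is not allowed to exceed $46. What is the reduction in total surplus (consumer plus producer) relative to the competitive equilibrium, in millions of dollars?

840

Rearranging supply gives Qs = 5P - 207. Without the control the market clears where 513 - 7P = 5P - 207, i.e. P* = 60 and Q* = 93.
The ceiling of 46 is below the equilibrium price 60, so it binds.
At P = 46: Qd = 513 - 7·46 = 191 and Qs = 5·46 - 207 = 23.
Quantity traded falls to 23. At Q = 23 the demand price is (513 - 23)/7 = 70 and the supply price is (207 + 23)/5 = 46.
Deadweight loss = ½ · (70 - 46) · (93 - 23) = ½ · 24 · 70 = 840.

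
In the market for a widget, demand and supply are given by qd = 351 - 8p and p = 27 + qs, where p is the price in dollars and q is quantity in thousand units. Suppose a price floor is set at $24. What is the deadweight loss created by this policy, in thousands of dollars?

Rearranging supply gives qs = p - 27. In a free market, 351 - 8p = p - 27 gives the equilibrium p* = 42, q* = 15.
Since 24 is below p* = 42, the floor does not bind and the free-market outcome prevails.
Since the control does not bind, no trades are prevented and deadweight loss is zero.

0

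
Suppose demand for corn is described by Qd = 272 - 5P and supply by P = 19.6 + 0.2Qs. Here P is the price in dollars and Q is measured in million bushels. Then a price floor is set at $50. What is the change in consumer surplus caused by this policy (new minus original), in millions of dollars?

Rearranging supply gives Qs = 5P - 98. Setting quantity demanded equal to quantity supplied, 272 - 5P = 5P - 98, gives P* = 37 and Q* = 87.
The floor of 50 is above the equilibrium price 37, so it binds.
At P = 50: Qd = 272 - 5·50 = 22 and Qs = 5·50 - 98 = 152.
Consumer surplus without the control is ½ · (54.4 - 37) · 87 = 756.9.
With the floor, consumers buy 22 units at 50, so CS = ½ · (54.4 - 50) · 22 = 48.4.
Change in consumer surplus = 48.4 - 756.9 = -708.5.

-708.5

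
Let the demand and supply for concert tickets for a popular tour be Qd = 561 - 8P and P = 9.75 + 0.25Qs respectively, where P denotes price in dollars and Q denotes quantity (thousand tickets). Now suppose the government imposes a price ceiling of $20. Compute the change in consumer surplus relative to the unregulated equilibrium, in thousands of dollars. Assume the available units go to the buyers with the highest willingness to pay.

330

Rearranging supply gives Qs = 4P - 39. Setting quantity demanded equal to quantity supplied, 561 - 8P = 4P - 39, gives P* = 50 and Q* = 161.
The ceiling of 20 is below the equilibrium price 50, so it binds.
At P = 20: Qd = 561 - 8·20 = 401 and Qs = 4·20 - 39 = 41.
Consumer surplus without the control is ½ · (70.125 - 50) · 161 = 1620.0625.
With the ceiling, 41 units are sold at 20 (assume they go to the highest-value buyers). The demand price at Q = 41 is 65, so CS = ½ · [(70.125 - 20) + (65 - 20)] · 41 = 1950.0625.
Change in consumer surplus = 1950.0625 - 1620.0625 = 330.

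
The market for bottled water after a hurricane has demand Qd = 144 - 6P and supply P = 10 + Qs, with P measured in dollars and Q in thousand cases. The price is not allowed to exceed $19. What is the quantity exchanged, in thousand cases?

9

Rearranging supply gives Qs = P - 10. Setting quantity demanded equal to quantity supplied, 144 - 6P = P - 10, gives P* = 22 and Q* = 12.
The ceiling of 19 is below the equilibrium price 22, so it binds.
At P = 19: Qd = 144 - 6·19 = 30 and Qs = 19 - 10 = 9.
The quantity actually transacted is the short side, supply: 9.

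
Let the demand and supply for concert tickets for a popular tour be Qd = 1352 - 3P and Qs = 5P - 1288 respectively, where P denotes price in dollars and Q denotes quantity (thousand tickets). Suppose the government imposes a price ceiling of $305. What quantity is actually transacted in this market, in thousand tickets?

237

Equilibrium: 1352 - 3P = 5P - 1288, so 2640 = 8P and P* = 330, Q* = 362.
Because the ceiling (305) lies below the market-clearing price, it is binding.
At P = 305: Qd = 1352 - 3·305 = 437 and Qs = 5·305 - 1288 = 237.
The quantity actually transacted is the short side, supply: 237.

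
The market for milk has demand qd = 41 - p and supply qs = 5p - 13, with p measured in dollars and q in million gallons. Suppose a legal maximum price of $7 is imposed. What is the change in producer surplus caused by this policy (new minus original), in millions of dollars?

-54

Equilibrium: 41 - p = 5p - 13, so 54 = 6p and p* = 9, q* = 32.
The ceiling of 7 is below the equilibrium price 9, so it binds.
At p = 7: qd = 41 - 7 = 34 and qs = 5·7 - 13 = 22.
Producer surplus without the control is ½ · (9 - 2.6) · 32 = 102.4.
With the ceiling, producers sell 22 units at 7, so PS = ½ · (7 - 2.6) · 22 = 48.4.
Change in producer surplus = 48.4 - 102.4 = -54.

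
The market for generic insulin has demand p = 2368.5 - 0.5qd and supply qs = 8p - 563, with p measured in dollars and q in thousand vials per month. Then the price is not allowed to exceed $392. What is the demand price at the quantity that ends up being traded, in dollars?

1082

Rearranging demand gives qd = 4737 - 2p. Setting quantity demanded equal to quantity supplied, 4737 - 2p = 8p - 563, gives p* = 530 and q* = 3677.
Since 392 < 530, the ceiling is binding.
At p = 392: qd = 4737 - 2·392 = 3953 and qs = 8·392 - 563 = 2573.
Only 2573 units reach the market. On the demand curve, the marginal buyer's willingness to pay at q = 2573 is (4737 - 2573)/2 = 1082.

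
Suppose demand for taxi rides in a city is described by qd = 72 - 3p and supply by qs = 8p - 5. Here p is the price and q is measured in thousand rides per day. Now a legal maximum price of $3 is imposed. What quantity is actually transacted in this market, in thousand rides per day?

Without the control the market clears where 72 - 3p = 8p - 5, i.e. p* = 7 and q* = 51.
Because the ceiling (3) lies below the market-clearing price, it is binding.
At p = 3: qd = 72 - 3·3 = 63 and qs = 8·3 - 5 = 19.
The quantity actually transacted is the short side, supply: 19.

19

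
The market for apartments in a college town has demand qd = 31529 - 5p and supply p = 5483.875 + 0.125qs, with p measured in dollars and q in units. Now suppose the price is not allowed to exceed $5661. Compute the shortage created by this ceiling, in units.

Rearranging supply gives qs = 8p - 43871. Equilibrium: 31529 - 5p = 8p - 43871, so 75400 = 13p and p* = 5800, q* = 2529.
Since 5661 < 5800, the ceiling is binding.
At p = 5661: qd = 31529 - 5·5661 = 3224 and qs = 8·5661 - 43871 = 1417.
Shortage = qd - qs = 3224 - 1417 = 1807.

1807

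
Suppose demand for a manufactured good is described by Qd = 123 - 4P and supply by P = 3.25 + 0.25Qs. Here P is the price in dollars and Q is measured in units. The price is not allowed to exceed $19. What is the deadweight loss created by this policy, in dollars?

Rearranging supply gives Qs = 4P - 13. Without the control the market clears where 123 - 4P = 4P - 13, i.e. P* = 17 and Q* = 55.
Since 19 is above P* = 17, the ceiling does not bind and the free-market outcome prevails.
Since the control does not bind, no trades are prevented and deadweight loss is zero.

0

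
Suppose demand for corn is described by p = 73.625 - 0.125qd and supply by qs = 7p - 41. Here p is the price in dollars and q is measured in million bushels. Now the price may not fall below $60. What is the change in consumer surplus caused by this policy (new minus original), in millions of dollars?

Rearranging demand gives qd = 589 - 8p. Setting quantity demanded equal to quantity supplied, 589 - 8p = 7p - 41, gives p* = 42 and q* = 253.
Because the floor (60) lies above the market-clearing price, it is binding.
At p = 60: qd = 589 - 8·60 = 109 and qs = 7·60 - 41 = 379.
Consumer surplus without the control is ½ · (73.625 - 42) · 253 = 4000.5625.
With the floor, consumers buy 109 units at 60, so CS = ½ · (73.625 - 60) · 109 = 742.5625.
Change in consumer surplus = 742.5625 - 4000.5625 = -3258.

-3258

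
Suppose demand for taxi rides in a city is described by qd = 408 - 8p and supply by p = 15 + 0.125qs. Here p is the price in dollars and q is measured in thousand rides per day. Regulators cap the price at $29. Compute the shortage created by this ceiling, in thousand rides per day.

64

Rearranging supply gives qs = 8p - 120. In a free market, 408 - 8p = 8p - 120 gives the equilibrium p* = 33, q* = 144.
Since 29 < 33, the ceiling is binding.
At p = 29: qd = 408 - 8·29 = 176 and qs = 8·29 - 120 = 112.
Shortage = qd - qs = 176 - 112 = 64.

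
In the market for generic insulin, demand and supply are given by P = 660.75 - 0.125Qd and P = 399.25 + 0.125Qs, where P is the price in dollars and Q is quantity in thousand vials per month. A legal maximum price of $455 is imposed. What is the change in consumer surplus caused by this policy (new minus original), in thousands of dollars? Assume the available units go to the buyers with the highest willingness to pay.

Rearranging demand gives Qd = 5286 - 8P; rearranging supply gives Qs = 8P - 3194. Equilibrium: 5286 - 8P = 8P - 3194, so 8480 = 16P and P* = 530, Q* = 1046.
Since 455 < 530, the ceiling is binding.
At P = 455: Qd = 5286 - 8·455 = 1646 and Qs = 8·455 - 3194 = 446.
Consumer surplus without the control is ½ · (660.75 - 530) · 1046 = 68382.25.
With the ceiling, 446 units are sold at 455 (assume they go to the highest-value buyers). The demand price at Q = 446 is 605, so CS = ½ · [(660.75 - 455) + (605 - 455)] · 446 = 79332.25.
Change in consumer surplus = 79332.25 - 68382.25 = 10950.

10950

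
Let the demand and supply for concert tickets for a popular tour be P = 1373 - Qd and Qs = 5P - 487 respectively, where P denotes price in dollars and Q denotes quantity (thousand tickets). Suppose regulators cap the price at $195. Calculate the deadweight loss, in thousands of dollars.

198375

Rearranging demand gives Qd = 1373 - P. Without the control the market clears where 1373 - P = 5P - 487, i.e. P* = 310 and Q* = 1063.
Since 195 < 310, the ceiling is binding.
At P = 195: Qd = 1373 - 195 = 1178 and Qs = 5·195 - 487 = 488.
Quantity traded falls to 488. At Q = 488 the demand price is 1373 - 488 = 885 and the supply price is (487 + 488)/5 = 195.
Deadweight loss = ½ · (885 - 195) · (1063 - 488) = ½ · 690 · 575 = 198375.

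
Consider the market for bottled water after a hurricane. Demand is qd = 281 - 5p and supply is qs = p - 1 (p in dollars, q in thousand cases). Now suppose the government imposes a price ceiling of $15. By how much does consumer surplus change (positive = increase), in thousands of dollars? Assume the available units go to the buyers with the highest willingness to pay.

345.6

In a free market, 281 - 5p = p - 1 gives the equilibrium p* = 47, q* = 46.
Since 15 < 47, the ceiling is binding.
At p = 15: qd = 281 - 5·15 = 206 and qs = 15 - 1 = 14.
Consumer surplus without the control is ½ · (56.2 - 47) · 46 = 211.6.
With the ceiling, 14 units are sold at 15 (assume they go to the highest-value buyers). The demand price at q = 14 is 53.4, so CS = ½ · [(56.2 - 15) + (53.4 - 15)] · 14 = 557.2.
Change in consumer surplus = 557.2 - 211.6 = 345.6.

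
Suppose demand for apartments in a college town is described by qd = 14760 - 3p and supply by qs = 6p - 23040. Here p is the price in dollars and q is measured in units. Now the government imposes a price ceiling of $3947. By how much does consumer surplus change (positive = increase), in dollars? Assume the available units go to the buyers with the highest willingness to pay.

Setting quantity demanded equal to quantity supplied, 14760 - 3p = 6p - 23040, gives p* = 4200 and q* = 2160.
The ceiling of 3947 is below the equilibrium price 4200, so it binds.
At p = 3947: qd = 14760 - 3·3947 = 2919 and qs = 6·3947 - 23040 = 642.
Consumer surplus without the control is ½ · (4920 - 4200) · 2160 = 777600.
With the ceiling, 642 units are sold at 3947 (assume they go to the highest-value buyers). The demand price at q = 642 is 4706, so CS = ½ · [(4920 - 3947) + (4706 - 3947)] · 642 = 555972.
Change in consumer surplus = 555972 - 777600 = -221628.

-221628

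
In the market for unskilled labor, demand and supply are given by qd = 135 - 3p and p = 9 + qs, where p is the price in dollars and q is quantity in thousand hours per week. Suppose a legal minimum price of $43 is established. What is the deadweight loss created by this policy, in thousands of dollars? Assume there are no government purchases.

Rearranging supply gives qs = p - 9. Setting quantity demanded equal to quantity supplied, 135 - 3p = p - 9, gives p* = 36 and q* = 27.
Because the floor (43) lies above the market-clearing price, it is binding.
At p = 43: qd = 135 - 3·43 = 6 and qs = 43 - 9 = 34.
Quantity traded falls to 6. At q = 6 the demand price is (135 - 6)/3 = 43 and the supply price is 9 + 6 = 15.
Deadweight loss = ½ · (43 - 15) · (27 - 6) = ½ · 28 · 21 = 294.

294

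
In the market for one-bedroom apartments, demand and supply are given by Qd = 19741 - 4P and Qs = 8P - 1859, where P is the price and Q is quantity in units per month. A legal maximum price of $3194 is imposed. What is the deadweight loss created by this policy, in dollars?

0

In a free market, 19741 - 4P = 8P - 1859 gives the equilibrium P* = 1800, Q* = 12541.
Since 3194 is above P* = 1800, the ceiling does not bind and the free-market outcome prevails.
Since the control does not bind, no trades are prevented and deadweight loss is zero.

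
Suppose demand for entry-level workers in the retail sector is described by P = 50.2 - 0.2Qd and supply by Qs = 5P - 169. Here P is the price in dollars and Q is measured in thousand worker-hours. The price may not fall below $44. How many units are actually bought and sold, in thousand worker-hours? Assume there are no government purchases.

Rearranging demand gives Qd = 251 - 5P. In a free market, 251 - 5P = 5P - 169 gives the equilibrium P* = 42, Q* = 41.
The floor of 44 is above the equilibrium price 42, so it binds.
At P = 44: Qd = 251 - 5·44 = 31 and Qs = 5·44 - 169 = 51.
The quantity actually transacted is the short side, demand: 31.

31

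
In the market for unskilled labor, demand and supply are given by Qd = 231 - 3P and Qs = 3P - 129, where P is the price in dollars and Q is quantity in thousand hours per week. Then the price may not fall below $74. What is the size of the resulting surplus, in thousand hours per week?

Without the control the market clears where 231 - 3P = 3P - 129, i.e. P* = 60 and Q* = 51.
Since 74 > 60, the floor is binding.
At P = 74: Qd = 231 - 3·74 = 9 and Qs = 3·74 - 129 = 93.
Surplus = Qs - Qd = 93 - 9 = 84.

84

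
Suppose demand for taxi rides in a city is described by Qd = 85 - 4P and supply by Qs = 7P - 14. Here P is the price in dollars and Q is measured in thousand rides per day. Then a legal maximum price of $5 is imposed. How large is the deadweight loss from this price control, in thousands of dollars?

Equilibrium: 85 - 4P = 7P - 14, so 99 = 11P and P* = 9, Q* = 49.
The ceiling of 5 is below the equilibrium price 9, so it binds.
At P = 5: Qd = 85 - 4·5 = 65 and Qs = 7·5 - 14 = 21.
Quantity traded falls to 21. At Q = 21 the demand price is (85 - 21)/4 = 16 and the supply price is (14 + 21)/7 = 5.
Deadweight loss = ½ · (16 - 5) · (49 - 21) = ½ · 11 · 28 = 154.

154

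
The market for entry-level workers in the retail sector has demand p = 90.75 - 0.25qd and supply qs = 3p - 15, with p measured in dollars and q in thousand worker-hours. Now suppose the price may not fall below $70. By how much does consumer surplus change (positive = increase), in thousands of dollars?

-1840

Rearranging demand gives qd = 363 - 4p. Equilibrium: 363 - 4p = 3p - 15, so 378 = 7p and p* = 54, q* = 147.
The floor of 70 is above the equilibrium price 54, so it binds.
At p = 70: qd = 363 - 4·70 = 83 and qs = 3·70 - 15 = 195.
Consumer surplus without the control is ½ · (90.75 - 54) · 147 = 2701.125.
With the floor, consumers buy 83 units at 70, so CS = ½ · (90.75 - 70) · 83 = 861.125.
Change in consumer surplus = 861.125 - 2701.125 = -1840.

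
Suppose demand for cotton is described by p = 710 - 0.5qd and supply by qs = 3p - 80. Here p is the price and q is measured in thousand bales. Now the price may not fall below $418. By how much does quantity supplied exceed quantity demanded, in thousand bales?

Rearranging demand gives qd = 1420 - 2p. In a free market, 1420 - 2p = 3p - 80 gives the equilibrium p* = 300, q* = 820.
Because the floor (418) lies above the market-clearing price, it is binding.
At p = 418: qd = 1420 - 2·418 = 584 and qs = 3·418 - 80 = 1174.
Surplus = qs - qd = 1174 - 584 = 590.

590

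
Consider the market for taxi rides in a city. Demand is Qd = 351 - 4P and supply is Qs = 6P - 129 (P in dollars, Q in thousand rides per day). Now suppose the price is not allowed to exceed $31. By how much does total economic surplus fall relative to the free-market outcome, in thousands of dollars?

2167.5

Equilibrium: 351 - 4P = 6P - 129, so 480 = 10P and P* = 48, Q* = 159.
Because the ceiling (31) lies below the market-clearing price, it is binding.
At P = 31: Qd = 351 - 4·31 = 227 and Qs = 6·31 - 129 = 57.
Quantity traded falls to 57. At Q = 57 the demand price is (351 - 57)/4 = 73.5 and the supply price is (129 + 57)/6 = 31.
Deadweight loss = ½ · (73.5 - 31) · (159 - 57) = ½ · 42.5 · 102 = 2167.5.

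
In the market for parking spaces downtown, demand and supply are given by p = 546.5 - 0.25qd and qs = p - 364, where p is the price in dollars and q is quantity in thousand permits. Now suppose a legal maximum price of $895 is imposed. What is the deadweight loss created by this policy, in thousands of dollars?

0

Rearranging demand gives qd = 2186 - 4p. Without the control the market clears where 2186 - 4p = p - 364, i.e. p* = 510 and q* = 146.
Since 895 is above p* = 510, the ceiling does not bind and the free-market outcome prevails.
Since the control does not bind, no trades are prevented and deadweight loss is zero.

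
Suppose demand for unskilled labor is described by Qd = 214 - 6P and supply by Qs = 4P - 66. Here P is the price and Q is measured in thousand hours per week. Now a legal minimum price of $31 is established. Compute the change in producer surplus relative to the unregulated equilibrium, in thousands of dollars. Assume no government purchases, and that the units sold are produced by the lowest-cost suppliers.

Setting quantity demanded equal to quantity supplied, 214 - 6P = 4P - 66, gives P* = 28 and Q* = 46.
Since 31 > 28, the floor is binding.
At P = 31: Qd = 214 - 6·31 = 28 and Qs = 4·31 - 66 = 58.
Producer surplus without the control is ½ · (28 - 16.5) · 46 = 264.5.
With the floor, 28 units are sold at 31. The supply price at Q = 28 is 23.5, so PS = ½ · [(31 - 16.5) + (31 - 23.5)] · 28 = 308.
Change in producer surplus = 308 - 264.5 = 43.5.

43.5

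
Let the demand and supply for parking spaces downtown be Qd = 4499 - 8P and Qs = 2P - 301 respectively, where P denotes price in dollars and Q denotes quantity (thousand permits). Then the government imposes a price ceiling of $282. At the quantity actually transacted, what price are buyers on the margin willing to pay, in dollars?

Without the control the market clears where 4499 - 8P = 2P - 301, i.e. P* = 480 and Q* = 659.
Because the ceiling (282) lies below the market-clearing price, it is binding.
At P = 282: Qd = 4499 - 8·282 = 2243 and Qs = 2·282 - 301 = 263.
Only 263 units reach the market. On the demand curve, the marginal buyer's willingness to pay at Q = 263 is (4499 - 263)/8 = 529.5.

529.5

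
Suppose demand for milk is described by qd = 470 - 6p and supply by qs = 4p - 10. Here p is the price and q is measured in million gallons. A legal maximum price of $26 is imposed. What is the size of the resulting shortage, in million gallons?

220

Setting quantity demanded equal to quantity supplied, 470 - 6p = 4p - 10, gives p* = 48 and q* = 182.
Because the ceiling (26) lies below the market-clearing price, it is binding.
At p = 26: qd = 470 - 6·26 = 314 and qs = 4·26 - 10 = 94.
Shortage = qd - qs = 314 - 94 = 220.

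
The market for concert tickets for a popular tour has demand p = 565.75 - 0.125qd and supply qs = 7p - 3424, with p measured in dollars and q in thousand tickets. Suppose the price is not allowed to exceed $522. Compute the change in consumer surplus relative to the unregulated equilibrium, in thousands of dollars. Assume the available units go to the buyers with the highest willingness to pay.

Rearranging demand gives qd = 4526 - 8p. Without the control the market clears where 4526 - 8p = 7p - 3424, i.e. p* = 530 and q* = 286.
Because the ceiling (522) lies below the market-clearing price, it is binding.
At p = 522: qd = 4526 - 8·522 = 350 and qs = 7·522 - 3424 = 230.
Consumer surplus without the control is ½ · (565.75 - 530) · 286 = 5112.25.
With the ceiling, 230 units are sold at 522 (assume they go to the highest-value buyers). The demand price at q = 230 is 537, so CS = ½ · [(565.75 - 522) + (537 - 522)] · 230 = 6756.25.
Change in consumer surplus = 6756.25 - 5112.25 = 1644.

1644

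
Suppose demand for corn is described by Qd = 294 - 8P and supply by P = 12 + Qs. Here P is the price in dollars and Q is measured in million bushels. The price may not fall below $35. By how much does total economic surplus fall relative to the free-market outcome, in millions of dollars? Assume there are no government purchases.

36

Rearranging supply gives Qs = P - 12. Without the control the market clears where 294 - 8P = P - 12, i.e. P* = 34 and Q* = 22.
Since 35 > 34, the floor is binding.
At P = 35: Qd = 294 - 8·35 = 14 and Qs = 35 - 12 = 23.
Quantity traded falls to 14. At Q = 14 the demand price is (294 - 14)/8 = 35 and the supply price is 12 + 14 = 26.
Deadweight loss = ½ · (35 - 26) · (22 - 14) = ½ · 9 · 8 = 36.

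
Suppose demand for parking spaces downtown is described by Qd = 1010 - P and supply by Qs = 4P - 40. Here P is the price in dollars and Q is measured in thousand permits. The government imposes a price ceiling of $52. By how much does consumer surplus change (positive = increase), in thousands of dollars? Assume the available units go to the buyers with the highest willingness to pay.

Setting quantity demanded equal to quantity supplied, 1010 - P = 4P - 40, gives P* = 210 and Q* = 800.
Because the ceiling (52) lies below the market-clearing price, it is binding.
At P = 52: Qd = 1010 - 52 = 958 and Qs = 4·52 - 40 = 168.
Consumer surplus without the control is ½ · (1010 - 210) · 800 = 320000.
With the ceiling, 168 units are sold at 52 (assume they go to the highest-value buyers). The demand price at Q = 168 is 842, so CS = ½ · [(1010 - 52) + (842 - 52)] · 168 = 146832.
Change in consumer surplus = 146832 - 320000 = -173168.

-173168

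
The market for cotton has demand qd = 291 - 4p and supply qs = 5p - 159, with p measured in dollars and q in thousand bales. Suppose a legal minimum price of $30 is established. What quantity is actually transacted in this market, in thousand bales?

Equilibrium: 291 - 4p = 5p - 159, so 450 = 9p and p* = 50, q* = 91.
Since 30 is below p* = 50, the floor does not bind and the free-market outcome prevails.

91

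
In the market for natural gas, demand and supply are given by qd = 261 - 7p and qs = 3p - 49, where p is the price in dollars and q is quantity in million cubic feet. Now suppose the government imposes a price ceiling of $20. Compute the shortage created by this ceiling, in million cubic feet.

110

Equilibrium: 261 - 7p = 3p - 49, so 310 = 10p and p* = 31, q* = 44.
Because the ceiling (20) lies below the market-clearing price, it is binding.
At p = 20: qd = 261 - 7·20 = 121 and qs = 3·20 - 49 = 11.
Shortage = qd - qs = 121 - 11 = 110.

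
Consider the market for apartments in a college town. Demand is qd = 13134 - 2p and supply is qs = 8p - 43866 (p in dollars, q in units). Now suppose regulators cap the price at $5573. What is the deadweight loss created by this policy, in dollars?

322580

Equilibrium: 13134 - 2p = 8p - 43866, so 57000 = 10p and p* = 5700, q* = 1734.
The ceiling of 5573 is below the equilibrium price 5700, so it binds.
At p = 5573: qd = 13134 - 2·5573 = 1988 and qs = 8·5573 - 43866 = 718.
Quantity traded falls to 718. At q = 718 the demand price is (13134 - 718)/2 = 6208 and the supply price is (43866 + 718)/8 = 5573.
Deadweight loss = ½ · (6208 - 5573) · (1734 - 718) = ½ · 635 · 1016 = 322580.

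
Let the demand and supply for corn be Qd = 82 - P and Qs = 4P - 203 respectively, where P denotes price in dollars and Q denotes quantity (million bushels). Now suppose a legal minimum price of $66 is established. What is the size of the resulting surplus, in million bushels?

Equilibrium: 82 - P = 4P - 203, so 285 = 5P and P* = 57, Q* = 25.
Since 66 > 57, the floor is binding.
At P = 66: Qd = 82 - 66 = 16 and Qs = 4·66 - 203 = 61.
Surplus = Qs - Qd = 61 - 16 = 45.

45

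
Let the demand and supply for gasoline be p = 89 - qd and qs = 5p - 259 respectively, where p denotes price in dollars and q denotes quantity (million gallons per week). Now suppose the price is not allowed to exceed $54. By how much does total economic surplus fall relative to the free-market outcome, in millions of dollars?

240

Rearranging demand gives qd = 89 - p. Setting quantity demanded equal to quantity supplied, 89 - p = 5p - 259, gives p* = 58 and q* = 31.
Because the ceiling (54) lies below the market-clearing price, it is binding.
At p = 54: qd = 89 - 54 = 35 and qs = 5·54 - 259 = 11.
Quantity traded falls to 11. At q = 11 the demand price is 89 - 11 = 78 and the supply price is (259 + 11)/5 = 54.
Deadweight loss = ½ · (78 - 54) · (31 - 11) = ½ · 24 · 20 = 240.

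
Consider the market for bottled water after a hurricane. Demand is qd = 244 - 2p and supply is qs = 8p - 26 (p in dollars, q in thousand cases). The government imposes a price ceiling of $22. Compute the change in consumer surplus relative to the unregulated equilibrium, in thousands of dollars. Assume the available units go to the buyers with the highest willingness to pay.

350

In a free market, 244 - 2p = 8p - 26 gives the equilibrium p* = 27, q* = 190.
The ceiling of 22 is below the equilibrium price 27, so it binds.
At p = 22: qd = 244 - 2·22 = 200 and qs = 8·22 - 26 = 150.
Consumer surplus without the control is ½ · (122 - 27) · 190 = 9025.
With the ceiling, 150 units are sold at 22 (assume they go to the highest-value buyers). The demand price at q = 150 is 47, so CS = ½ · [(122 - 22) + (47 - 22)] · 150 = 9375.
Change in consumer surplus = 9375 - 9025 = 350.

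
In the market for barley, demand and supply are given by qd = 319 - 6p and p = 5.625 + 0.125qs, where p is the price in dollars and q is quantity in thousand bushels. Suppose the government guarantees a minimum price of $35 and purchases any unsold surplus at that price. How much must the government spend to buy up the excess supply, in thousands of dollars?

Rearranging supply gives qs = 8p - 45. In a free market, 319 - 6p = 8p - 45 gives the equilibrium p* = 26, q* = 163.
Because the floor (35) lies above the market-clearing price, it is binding.
At p = 35: qd = 319 - 6·35 = 109 and qs = 8·35 - 45 = 235.
Surplus = qs - qd = 126.
Government expenditure = surplus × support price = 126 × 35 = 4410.

4410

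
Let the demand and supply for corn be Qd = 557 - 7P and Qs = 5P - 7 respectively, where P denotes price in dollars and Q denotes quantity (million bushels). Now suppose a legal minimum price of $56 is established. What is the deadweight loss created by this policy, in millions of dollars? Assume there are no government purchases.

Without the control the market clears where 557 - 7P = 5P - 7, i.e. P* = 47 and Q* = 228.
The floor of 56 is above the equilibrium price 47, so it binds.
At P = 56: Qd = 557 - 7·56 = 165 and Qs = 5·56 - 7 = 273.
Quantity traded falls to 165. At Q = 165 the demand price is (557 - 165)/7 = 56 and the supply price is (7 + 165)/5 = 34.4.
Deadweight loss = ½ · (56 - 34.4) · (228 - 165) = ½ · 21.6 · 63 = 680.4.

680.4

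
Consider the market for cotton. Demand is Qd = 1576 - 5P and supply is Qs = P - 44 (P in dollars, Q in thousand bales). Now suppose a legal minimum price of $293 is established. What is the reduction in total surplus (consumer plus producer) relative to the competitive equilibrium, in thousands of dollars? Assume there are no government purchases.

7935

In a free market, 1576 - 5P = P - 44 gives the equilibrium P* = 270, Q* = 226.
The floor of 293 is above the equilibrium price 270, so it binds.
At P = 293: Qd = 1576 - 5·293 = 111 and Qs = 293 - 44 = 249.
Quantity traded falls to 111. At Q = 111 the demand price is (1576 - 111)/5 = 293 and the supply price is 44 + 111 = 155.
Deadweight loss = ½ · (293 - 155) · (226 - 111) = ½ · 138 · 115 = 7935.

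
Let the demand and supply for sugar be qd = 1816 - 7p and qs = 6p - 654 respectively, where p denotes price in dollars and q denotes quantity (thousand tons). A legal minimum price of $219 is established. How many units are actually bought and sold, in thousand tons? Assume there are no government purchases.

Without the control the market clears where 1816 - 7p = 6p - 654, i.e. p* = 190 and q* = 486.
Since 219 > 190, the floor is binding.
At p = 219: qd = 1816 - 7·219 = 283 and qs = 6·219 - 654 = 660.
The quantity actually transacted is the short side, demand: 283.

283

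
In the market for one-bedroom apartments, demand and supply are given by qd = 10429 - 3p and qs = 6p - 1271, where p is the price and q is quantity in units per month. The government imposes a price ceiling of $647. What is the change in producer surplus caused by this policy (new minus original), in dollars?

Setting quantity demanded equal to quantity supplied, 10429 - 3p = 6p - 1271, gives p* = 1300 and q* = 6529.
Since 647 < 1300, the ceiling is binding.
At p = 647: qd = 10429 - 3·647 = 8488 and qs = 6·647 - 1271 = 2611.
Producer surplus without the control is ½ · (1300 - 1271/6) · 6529 = 42627841/12.
With the ceiling, producers sell 2611 units at 647, so PS = ½ · (647 - 1271/6) · 2611 = 6817321/12.
Change in producer surplus = 6817321/12 - 42627841/12 = -2984210.

-2984210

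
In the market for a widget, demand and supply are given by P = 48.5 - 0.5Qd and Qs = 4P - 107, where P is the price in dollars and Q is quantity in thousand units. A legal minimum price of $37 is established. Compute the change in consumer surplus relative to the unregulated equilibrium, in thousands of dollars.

Rearranging demand gives Qd = 97 - 2P. In a free market, 97 - 2P = 4P - 107 gives the equilibrium P* = 34, Q* = 29.
Because the floor (37) lies above the market-clearing price, it is binding.
At P = 37: Qd = 97 - 2·37 = 23 and Qs = 4·37 - 107 = 41.
Consumer surplus without the control is ½ · (48.5 - 34) · 29 = 210.25.
With the floor, consumers buy 23 units at 37, so CS = ½ · (48.5 - 37) · 23 = 132.25.
Change in consumer surplus = 132.25 - 210.25 = -78.

-78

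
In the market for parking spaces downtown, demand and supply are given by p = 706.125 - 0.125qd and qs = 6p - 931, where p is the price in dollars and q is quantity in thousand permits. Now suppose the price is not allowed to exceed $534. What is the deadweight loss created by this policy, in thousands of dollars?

Rearranging demand gives qd = 5649 - 8p. Setting quantity demanded equal to quantity supplied, 5649 - 8p = 6p - 931, gives p* = 470 and q* = 1889.
Since 534 is above p* = 470, the ceiling does not bind and the free-market outcome prevails.
Since the control does not bind, no trades are prevented and deadweight loss is zero.

0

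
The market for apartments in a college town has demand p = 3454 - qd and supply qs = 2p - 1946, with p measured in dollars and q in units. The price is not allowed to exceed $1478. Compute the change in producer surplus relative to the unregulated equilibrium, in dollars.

-428904

Rearranging demand gives qd = 3454 - p. In a free market, 3454 - p = 2p - 1946 gives the equilibrium p* = 1800, q* = 1654.
The ceiling of 1478 is below the equilibrium price 1800, so it binds.
At p = 1478: qd = 3454 - 1478 = 1976 and qs = 2·1478 - 1946 = 1010.
Producer surplus without the control is ½ · (1800 - 973) · 1654 = 683929.
With the ceiling, producers sell 1010 units at 1478, so PS = ½ · (1478 - 973) · 1010 = 255025.
Change in producer surplus = 255025 - 683929 = -428904.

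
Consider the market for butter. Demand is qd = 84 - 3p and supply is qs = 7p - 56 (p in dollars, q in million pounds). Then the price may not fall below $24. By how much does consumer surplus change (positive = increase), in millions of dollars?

-270

Equilibrium: 84 - 3p = 7p - 56, so 140 = 10p and p* = 14, q* = 42.
Because the floor (24) lies above the market-clearing price, it is binding.
At p = 24: qd = 84 - 3·24 = 12 and qs = 7·24 - 56 = 112.
Consumer surplus without the control is ½ · (28 - 14) · 42 = 294.
With the floor, consumers buy 12 units at 24, so CS = ½ · (28 - 24) · 12 = 24.
Change in consumer surplus = 24 - 294 = -270.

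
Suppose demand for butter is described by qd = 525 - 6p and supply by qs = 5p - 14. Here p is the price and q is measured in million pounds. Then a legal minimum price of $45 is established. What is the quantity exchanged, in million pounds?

231

In a free market, 525 - 6p = 5p - 14 gives the equilibrium p* = 49, q* = 231.
Since 45 is below p* = 49, the floor does not bind and the free-market outcome prevails.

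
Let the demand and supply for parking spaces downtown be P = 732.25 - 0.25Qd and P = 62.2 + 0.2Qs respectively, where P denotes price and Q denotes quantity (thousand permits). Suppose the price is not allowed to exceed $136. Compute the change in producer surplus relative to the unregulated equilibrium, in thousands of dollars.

Rearranging demand gives Qd = 2929 - 4P; rearranging supply gives Qs = 5P - 311. Without the control the market clears where 2929 - 4P = 5P - 311, i.e. P* = 360 and Q* = 1489.
The ceiling of 136 is below the equilibrium price 360, so it binds.
At P = 136: Qd = 2929 - 4·136 = 2385 and Qs = 5·136 - 311 = 369.
Producer surplus without the control is ½ · (360 - 62.2) · 1489 = 221712.1.
With the ceiling, producers sell 369 units at 136, so PS = ½ · (136 - 62.2) · 369 = 13616.1.
Change in producer surplus = 13616.1 - 221712.1 = -208096.

-208096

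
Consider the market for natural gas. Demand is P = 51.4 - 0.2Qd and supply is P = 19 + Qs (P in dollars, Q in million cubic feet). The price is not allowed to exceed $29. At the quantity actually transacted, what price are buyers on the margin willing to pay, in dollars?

49.4

Rearranging demand gives Qd = 257 - 5P; rearranging supply gives Qs = P - 19. Equilibrium: 257 - 5P = P - 19, so 276 = 6P and P* = 46, Q* = 27.
The ceiling of 29 is below the equilibrium price 46, so it binds.
At P = 29: Qd = 257 - 5·29 = 112 and Qs = 29 - 19 = 10.
Only 10 units reach the market. On the demand curve, the marginal buyer's willingness to pay at Q = 10 is (257 - 10)/5 = 49.4.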